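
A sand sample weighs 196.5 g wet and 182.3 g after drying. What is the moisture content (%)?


Formula: MC = (W_wet - W_dry) / W_wet * 100
Water mass = 196.5 - 182.3 = 14.2 g
MC = 14.2 / 196.5 * 100 = 7.2265%


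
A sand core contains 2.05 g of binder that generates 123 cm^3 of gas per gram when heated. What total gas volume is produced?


Formula: V_gas = W_binder * gas_evolution_rate
V = 2.05 g * 123 cm^3/g = 252.1500 cm^3

Final answer: 252.1500 cm^3


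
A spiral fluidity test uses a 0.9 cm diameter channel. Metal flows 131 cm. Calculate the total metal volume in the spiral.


Formula: V = pi * (d/2)^2 * L  (cylinder volume)
Radius = 0.9/2 = 0.45 cm
V = pi * 0.45^2 * 131 = 83.3386 cm^3

Final answer: 83.3386 cm^3


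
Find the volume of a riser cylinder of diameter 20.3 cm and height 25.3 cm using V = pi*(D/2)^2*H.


Formula: V = pi * (D/2)^2 * H  (cylinder volume)
Radius = D/2 = 20.3/2 = 10.15 cm
V = pi * 10.15^2 * 25.3 = 8188.4646 cm^3

8188.4646 cm^3


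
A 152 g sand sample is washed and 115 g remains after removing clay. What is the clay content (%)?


Formula: Clay% = (W_total - W_washed) / W_total * 100
Clay mass = 152 - 115 = 37 g
Clay% = 37 / 152 * 100 = 24.3421%

Final answer: 24.3421%


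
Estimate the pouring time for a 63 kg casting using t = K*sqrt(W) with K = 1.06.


Formula: t = K * sqrt(W)
sqrt(W) = sqrt(63) = 7.93725
t = 1.06 * 7.93725 = 8.4135 s

Answer: 8.4135 s


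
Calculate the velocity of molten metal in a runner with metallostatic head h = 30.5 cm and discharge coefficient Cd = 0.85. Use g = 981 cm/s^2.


Formula: v = Cd * sqrt(2 * g * h)  (Torricelli with discharge coefficient)
2*g*h = 2 * 981 * 30.5 = 59841.0 cm^2/s^2
sqrt(59841.0) = 244.62420 cm/s
v = 0.85 * 244.62420 = 207.9306 cm/s

207.9306 cm/s


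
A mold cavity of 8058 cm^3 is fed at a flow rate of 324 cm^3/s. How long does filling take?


Formula: t_fill = V_mold / Q_flow
t = 8058 cm^3 / 324 cm^3/s = 24.8704 s

24.8704 s


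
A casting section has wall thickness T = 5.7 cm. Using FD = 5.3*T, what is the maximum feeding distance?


Formula: FD = 5.3 * T  (riser feeding-distance rule)
FD = 5.3 * 5.7 cm = 30.2100 cm

30.2100 cm


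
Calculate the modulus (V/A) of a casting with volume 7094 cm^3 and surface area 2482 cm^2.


Formula: Casting Modulus M = V / A
M = 7094 cm^3 / 2482 cm^2 = 2.8582 cm

Answer: 2.8582 cm


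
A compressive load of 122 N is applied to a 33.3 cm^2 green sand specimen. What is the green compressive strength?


Formula: Compressive Strength = Force / Area
Strength = 122 N / 33.3 cm^2 = 3.6637 N/cm^2


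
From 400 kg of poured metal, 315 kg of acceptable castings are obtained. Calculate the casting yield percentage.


Formula: Casting Yield = (W_good / W_total) * 100
Yield = (315 kg / 400 kg) * 100 = 78.7500%

Answer: 78.7500%


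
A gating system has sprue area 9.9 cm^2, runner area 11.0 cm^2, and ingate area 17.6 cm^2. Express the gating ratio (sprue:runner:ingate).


Sprue:Runner:Ingate = 1 : 11.0/9.9 : 17.6/9.9 = 1:1.11:1.78

Answer: 1:1.11:1.78


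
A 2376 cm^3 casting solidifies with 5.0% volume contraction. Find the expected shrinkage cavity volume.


Formula: V_shrink = V_casting * shrinkage_pct / 100
V_shrink = 2376 cm^3 * 5.0 / 100 = 118.8000 cm^3


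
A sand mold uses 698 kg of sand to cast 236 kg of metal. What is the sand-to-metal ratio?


Formula: Sand-to-Metal Ratio = W_sand / W_metal
Ratio = 698 kg / 236 kg = 2.9576

2.9576


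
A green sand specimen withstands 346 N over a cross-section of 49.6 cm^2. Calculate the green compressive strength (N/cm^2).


Formula: Compressive Strength = Force / Area
Strength = 346 N / 49.6 cm^2 = 6.9758 N/cm^2

Answer: 6.9758 N/cm^2


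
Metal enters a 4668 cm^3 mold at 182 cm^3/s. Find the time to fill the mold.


Formula: t_fill = V_mold / Q_flow
t = 4668 cm^3 / 182 cm^3/s = 25.6484 s

Final answer: 25.6484 s


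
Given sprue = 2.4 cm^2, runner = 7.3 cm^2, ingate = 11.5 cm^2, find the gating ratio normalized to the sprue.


Sprue:Runner:Ingate = 1 : 7.3/2.4 : 11.5/2.4 = 1:3.04:4.79

Answer: 1:3.04:4.79


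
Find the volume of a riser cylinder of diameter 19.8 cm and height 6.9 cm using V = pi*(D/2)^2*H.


Formula: V = pi * (D/2)^2 * H  (cylinder volume)
Radius = D/2 = 19.8/2 = 9.9 cm
V = pi * 9.9^2 * 6.9 = 2124.5617 cm^3


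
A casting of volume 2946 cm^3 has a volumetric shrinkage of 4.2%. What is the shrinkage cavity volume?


Formula: V_shrink = V_casting * shrinkage_pct / 100
V_shrink = 2946 cm^3 * 4.2 / 100 = 123.7320 cm^3


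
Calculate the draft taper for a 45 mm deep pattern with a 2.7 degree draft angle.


Formula: taper = depth * tan(draft_angle)
tan(2.7 deg) = 0.0471588
taper = 45 mm * 0.0471588 = 2.1221 mm

2.1221 mm


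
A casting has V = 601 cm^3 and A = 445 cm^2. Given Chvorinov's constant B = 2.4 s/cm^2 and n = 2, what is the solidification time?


Formula: t_s = B * (V/A)^n  (Chvorinov's rule, n=2)
Modulus M = V/A = 601/445 = 1.350562 cm
M^2 = 1.350562^2 = 1.824018 cm^2
t_s = 2.4 * 1.824018 = 4.3776 s

Final answer: 4.3776 s


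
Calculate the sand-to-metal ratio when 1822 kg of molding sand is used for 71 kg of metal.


Formula: Sand-to-Metal Ratio = W_sand / W_metal
Ratio = 1822 kg / 71 kg = 25.6620


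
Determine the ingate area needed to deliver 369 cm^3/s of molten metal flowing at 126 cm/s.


Formula: A_ingate = Q / v  (continuity equation)
A = 369 cm^3/s / 126 cm/s = 2.9286 cm^2

Answer: 2.9286 cm^2


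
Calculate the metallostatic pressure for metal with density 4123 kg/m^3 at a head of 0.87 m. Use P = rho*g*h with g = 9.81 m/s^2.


Formula: P = rho * g * h
rho * g = 4123 * 9.81 = 40446.63 N/m^3
P = 40446.63 * 0.87 = 35188.5681 Pa

Final answer: 35188.5681 Pa


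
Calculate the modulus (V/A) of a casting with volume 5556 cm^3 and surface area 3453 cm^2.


Formula: Casting Modulus M = V / A
M = 5556 cm^3 / 3453 cm^2 = 1.6090 cm

Answer: 1.6090 cm


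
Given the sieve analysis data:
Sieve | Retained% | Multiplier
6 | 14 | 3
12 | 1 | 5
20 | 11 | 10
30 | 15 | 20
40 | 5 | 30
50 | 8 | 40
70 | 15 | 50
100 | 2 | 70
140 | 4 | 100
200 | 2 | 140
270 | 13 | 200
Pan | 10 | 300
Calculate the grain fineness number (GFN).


Formula: GFN = sum(pct * multiplier) / sum(pct)
sum(pct * multiplier) = 8097
sum(pct) = 100
GFN = 8097 / 100 = 80.97

Answer: 80.97


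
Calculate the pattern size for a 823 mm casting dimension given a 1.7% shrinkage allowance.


Formula: L_pattern = L_casting * (1 + shrinkage_rate/100)
Shrinkage factor = 1 + 1.7/100 = 1.017
L_pattern = 823 mm * 1.017 = 836.9910 mm

Final answer: 836.9910 mm


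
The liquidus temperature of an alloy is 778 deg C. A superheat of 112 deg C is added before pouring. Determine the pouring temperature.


Formula: T_pour = T_melt + Superheat
T_pour = 778 + 112 = 890 deg C

Final answer: 890 deg C


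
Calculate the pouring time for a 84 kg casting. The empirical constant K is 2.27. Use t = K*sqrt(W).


Formula: t = K * sqrt(W)
sqrt(W) = sqrt(84) = 9.16515
t = 2.27 * 9.16515 = 20.8049 s

20.8049 s


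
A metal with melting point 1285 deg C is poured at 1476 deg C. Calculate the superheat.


Formula: Superheat = T_pour - T_melt
Superheat = 1476 - 1285 = 191 deg C

191 deg C


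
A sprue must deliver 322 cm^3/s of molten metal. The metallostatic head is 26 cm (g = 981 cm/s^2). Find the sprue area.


Formula: v = sqrt(2*g*h), A = Q/v
Velocity: v = sqrt(2 * 981 * 26) = sqrt(51012) = 225.8584 cm/s
Sprue area: A = Q / v = 322 / 225.8584 = 1.4257 cm^2

Final answer: 1.4257 cm^2


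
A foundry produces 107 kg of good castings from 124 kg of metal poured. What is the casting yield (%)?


Formula: Casting Yield = (W_good / W_total) * 100
Yield = (107 kg / 124 kg) * 100 = 86.2903%

Answer: 86.2903%


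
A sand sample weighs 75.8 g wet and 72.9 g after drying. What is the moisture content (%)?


Formula: MC = (W_wet - W_dry) / W_wet * 100
Water mass = 75.8 - 72.9 = 2.9 g
MC = 2.9 / 75.8 * 100 = 3.8259%

Final answer: 3.8259%


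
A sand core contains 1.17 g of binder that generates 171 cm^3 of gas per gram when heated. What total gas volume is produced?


Formula: V_gas = W_binder * gas_evolution_rate
V = 1.17 g * 171 cm^3/g = 200.0700 cm^3


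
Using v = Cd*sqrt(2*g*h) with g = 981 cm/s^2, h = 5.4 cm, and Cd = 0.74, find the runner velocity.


Formula: v = Cd * sqrt(2 * g * h)  (Torricelli with discharge coefficient)
2*g*h = 2 * 981 * 5.4 = 10594.8 cm^2/s^2
sqrt(10594.8) = 102.93104 cm/s
v = 0.74 * 102.93104 = 76.1690 cm/s


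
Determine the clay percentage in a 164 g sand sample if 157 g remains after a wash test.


Formula: Clay% = (W_total - W_washed) / W_total * 100
Clay mass = 164 - 157 = 7 g
Clay% = 7 / 164 * 100 = 4.2683%

Answer: 4.2683%


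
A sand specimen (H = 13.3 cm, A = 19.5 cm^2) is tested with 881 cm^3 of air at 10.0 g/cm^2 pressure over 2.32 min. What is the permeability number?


Formula: Permeability Number P = (V * H) / (p * A * t)
Numerator: V * H = 881 * 13.3 = 11717.3
Denominator: p * A * t = 10.0 * 19.5 * 2.32 = 452.4
P = 11717.3 / 452.4 = 25.9003

Answer: 25.9003


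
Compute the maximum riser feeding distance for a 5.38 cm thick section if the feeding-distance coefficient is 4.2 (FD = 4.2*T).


Formula: FD = 4.2 * T  (riser feeding-distance rule)
FD = 4.2 * 5.38 cm = 22.5960 cm

Answer: 22.5960 cm


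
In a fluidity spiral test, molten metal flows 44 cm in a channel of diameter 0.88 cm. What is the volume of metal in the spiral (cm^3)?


Formula: V = pi * (d/2)^2 * L  (cylinder volume)
Radius = 0.88/2 = 0.44 cm
V = pi * 0.44^2 * 44 = 26.7613 cm^3

26.7613 cm^3


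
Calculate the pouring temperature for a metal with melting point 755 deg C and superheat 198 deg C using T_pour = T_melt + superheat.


Formula: T_pour = T_melt + Superheat
T_pour = 755 + 198 = 953 deg C

Final answer: 953 deg C


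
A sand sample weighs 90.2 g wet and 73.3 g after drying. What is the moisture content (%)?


Formula: MC = (W_wet - W_dry) / W_wet * 100
Water mass = 90.2 - 73.3 = 16.9 g
MC = 16.9 / 90.2 * 100 = 18.7361%

Final answer: 18.7361%


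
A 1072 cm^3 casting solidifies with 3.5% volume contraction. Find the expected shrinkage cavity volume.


Formula: V_shrink = V_casting * shrinkage_pct / 100
V_shrink = 1072 cm^3 * 3.5 / 100 = 37.5200 cm^3

Final answer: 37.5200 cm^3


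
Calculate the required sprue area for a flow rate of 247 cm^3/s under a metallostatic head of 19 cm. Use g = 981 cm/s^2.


Formula: v = sqrt(2*g*h), A = Q/v
Velocity: v = sqrt(2 * 981 * 19) = sqrt(37278) = 193.0751 cm/s
Sprue area: A = Q / v = 247 / 193.0751 = 1.2793 cm^2

1.2793 cm^2


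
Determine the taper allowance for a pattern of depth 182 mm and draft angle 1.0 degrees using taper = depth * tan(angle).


Formula: taper = depth * tan(draft_angle)
tan(1.0 deg) = 0.0174551
taper = 182 mm * 0.0174551 = 3.1768 mm


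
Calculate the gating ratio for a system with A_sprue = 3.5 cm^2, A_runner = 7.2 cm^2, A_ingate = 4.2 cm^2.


Sprue:Runner:Ingate = 1 : 7.2/3.5 : 4.2/3.5 = 1:2.06:1.20

Final answer: 1:2.06:1.20


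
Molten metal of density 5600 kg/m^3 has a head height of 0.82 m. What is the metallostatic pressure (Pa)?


Formula: P = rho * g * h
rho * g = 5600 * 9.81 = 54936.0 N/m^3
P = 54936.0 * 0.82 = 45047.5200 Pa

45047.5200 Pa


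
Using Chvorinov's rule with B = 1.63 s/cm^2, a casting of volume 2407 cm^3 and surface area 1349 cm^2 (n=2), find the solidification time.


Formula: t_s = B * (V/A)^n  (Chvorinov's rule, n=2)
Modulus M = V/A = 2407/1349 = 1.784285 cm
M^2 = 1.784285^2 = 3.183673 cm^2
t_s = 1.63 * 3.183673 = 5.1894 s

5.1894 s


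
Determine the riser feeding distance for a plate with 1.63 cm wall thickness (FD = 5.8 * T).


Formula: FD = 5.8 * T  (riser feeding-distance rule)
FD = 5.8 * 1.63 cm = 9.4540 cm

Final answer: 9.4540 cm


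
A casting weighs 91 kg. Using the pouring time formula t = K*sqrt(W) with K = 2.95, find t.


Formula: t = K * sqrt(W)
sqrt(W) = sqrt(91) = 9.53939
t = 2.95 * 9.53939 = 28.1412 s

Answer: 28.1412 s


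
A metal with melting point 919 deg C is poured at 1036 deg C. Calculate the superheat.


Formula: Superheat = T_pour - T_melt
Superheat = 1036 - 919 = 117 deg C

Answer: 117 deg C


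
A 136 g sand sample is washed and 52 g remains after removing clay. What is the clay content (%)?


Formula: Clay% = (W_total - W_washed) / W_total * 100
Clay mass = 136 - 52 = 84 g
Clay% = 84 / 136 * 100 = 61.7647%

61.7647%


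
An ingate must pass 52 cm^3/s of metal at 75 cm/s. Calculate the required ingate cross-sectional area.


Formula: A_ingate = Q / v  (continuity equation)
A = 52 cm^3/s / 75 cm/s = 0.6933 cm^2

Final answer: 0.6933 cm^2


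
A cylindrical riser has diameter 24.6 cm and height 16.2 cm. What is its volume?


Formula: V = pi * (D/2)^2 * H  (cylinder volume)
Radius = D/2 = 24.6/2 = 12.3 cm
V = pi * 12.3^2 * 16.2 = 7699.7232 cm^3

Answer: 7699.7232 cm^3


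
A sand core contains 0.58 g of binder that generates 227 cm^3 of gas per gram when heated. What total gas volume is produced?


Formula: V_gas = W_binder * gas_evolution_rate
V = 0.58 g * 227 cm^3/g = 131.6600 cm^3

131.6600 cm^3


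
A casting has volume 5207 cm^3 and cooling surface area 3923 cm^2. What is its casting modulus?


Formula: Casting Modulus M = V / A
M = 5207 cm^3 / 3923 cm^2 = 1.3273 cm

1.3273 cm


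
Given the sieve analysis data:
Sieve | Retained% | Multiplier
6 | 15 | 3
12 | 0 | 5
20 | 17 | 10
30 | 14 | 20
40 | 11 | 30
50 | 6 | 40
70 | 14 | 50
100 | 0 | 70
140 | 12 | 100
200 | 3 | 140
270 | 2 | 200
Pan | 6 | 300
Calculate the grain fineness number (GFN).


Formula: GFN = sum(pct * multiplier) / sum(pct)
sum(pct * multiplier) = 5585
sum(pct) = 100
GFN = 5585 / 100 = 55.85

Answer: 55.85


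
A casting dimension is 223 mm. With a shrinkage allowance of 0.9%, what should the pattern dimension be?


Formula: L_pattern = L_casting * (1 + shrinkage_rate/100)
Shrinkage factor = 1 + 0.9/100 = 1.009
L_pattern = 223 mm * 1.009 = 225.0070 mm

Final answer: 225.0070 mm


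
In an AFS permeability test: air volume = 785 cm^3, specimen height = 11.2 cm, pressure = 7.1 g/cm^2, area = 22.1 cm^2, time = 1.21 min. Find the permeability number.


Formula: Permeability Number P = (V * H) / (p * A * t)
Numerator: V * H = 785 * 11.2 = 8792.0
Denominator: p * A * t = 7.1 * 22.1 * 1.21 = 189.8611
P = 8792.0 / 189.8611 = 46.3075

Answer: 46.3075


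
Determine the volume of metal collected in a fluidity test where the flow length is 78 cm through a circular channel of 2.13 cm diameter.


Formula: V = pi * (d/2)^2 * L  (cylinder volume)
Radius = 2.13/2 = 1.065 cm
V = pi * 1.065^2 * 78 = 277.9353 cm^3

277.9353 cm^3


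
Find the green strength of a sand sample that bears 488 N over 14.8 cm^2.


Formula: Compressive Strength = Force / Area
Strength = 488 N / 14.8 cm^2 = 32.9730 N/cm^2

Answer: 32.9730 N/cm^2


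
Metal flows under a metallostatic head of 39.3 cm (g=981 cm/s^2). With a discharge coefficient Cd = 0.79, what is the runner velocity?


Formula: v = Cd * sqrt(2 * g * h)  (Torricelli with discharge coefficient)
2*g*h = 2 * 981 * 39.3 = 77106.6 cm^2/s^2
sqrt(77106.6) = 277.68075 cm/s
v = 0.79 * 277.68075 = 219.3678 cm/s

219.3678 cm/s


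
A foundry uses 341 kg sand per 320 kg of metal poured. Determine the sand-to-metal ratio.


Formula: Sand-to-Metal Ratio = W_sand / W_metal
Ratio = 341 kg / 320 kg = 1.0656


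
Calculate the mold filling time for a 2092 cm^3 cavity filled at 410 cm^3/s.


Formula: t_fill = V_mold / Q_flow
t = 2092 cm^3 / 410 cm^3/s = 5.1024 s

5.1024 s


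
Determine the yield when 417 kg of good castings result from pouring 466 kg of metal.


Formula: Casting Yield = (W_good / W_total) * 100
Yield = (417 kg / 466 kg) * 100 = 89.4850%


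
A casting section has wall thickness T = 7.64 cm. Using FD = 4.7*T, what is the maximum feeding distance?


Formula: FD = 4.7 * T  (riser feeding-distance rule)
FD = 4.7 * 7.64 cm = 35.9080 cm

35.9080 cm


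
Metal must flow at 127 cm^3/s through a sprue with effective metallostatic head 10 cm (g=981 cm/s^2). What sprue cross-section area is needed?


Formula: v = sqrt(2*g*h), A = Q/v
Velocity: v = sqrt(2 * 981 * 10) = sqrt(19620) = 140.0714 cm/s
Sprue area: A = Q / v = 127 / 140.0714 = 0.9067 cm^2

0.9067 cm^2


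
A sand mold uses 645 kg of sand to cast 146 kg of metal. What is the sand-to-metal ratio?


Formula: Sand-to-Metal Ratio = W_sand / W_metal
Ratio = 645 kg / 146 kg = 4.4178

Final answer: 4.4178


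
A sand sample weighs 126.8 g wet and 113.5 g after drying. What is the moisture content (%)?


Formula: MC = (W_wet - W_dry) / W_wet * 100
Water mass = 126.8 - 113.5 = 13.3 g
MC = 13.3 / 126.8 * 100 = 10.4890%


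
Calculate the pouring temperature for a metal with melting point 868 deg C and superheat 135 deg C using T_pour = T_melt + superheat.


Formula: T_pour = T_melt + Superheat
T_pour = 868 + 135 = 1003 deg C

Final answer: 1003 deg C


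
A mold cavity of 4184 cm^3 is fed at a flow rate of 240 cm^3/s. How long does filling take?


Formula: t_fill = V_mold / Q_flow
t = 4184 cm^3 / 240 cm^3/s = 17.4333 s

Final answer: 17.4333 s


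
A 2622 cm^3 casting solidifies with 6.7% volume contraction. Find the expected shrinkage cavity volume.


Formula: V_shrink = V_casting * shrinkage_pct / 100
V_shrink = 2622 cm^3 * 6.7 / 100 = 175.6740 cm^3

Final answer: 175.6740 cm^3


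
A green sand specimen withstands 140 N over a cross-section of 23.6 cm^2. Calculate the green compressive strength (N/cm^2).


Formula: Compressive Strength = Force / Area
Strength = 140 N / 23.6 cm^2 = 5.9322 N/cm^2

5.9322 N/cm^2


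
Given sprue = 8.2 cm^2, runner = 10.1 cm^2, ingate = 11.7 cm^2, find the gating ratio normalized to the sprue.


Sprue:Runner:Ingate = 1 : 10.1/8.2 : 11.7/8.2 = 1:1.23:1.43

1:1.23:1.43


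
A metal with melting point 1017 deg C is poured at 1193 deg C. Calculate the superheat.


Formula: Superheat = T_pour - T_melt
Superheat = 1193 - 1017 = 176 deg C

176 deg C


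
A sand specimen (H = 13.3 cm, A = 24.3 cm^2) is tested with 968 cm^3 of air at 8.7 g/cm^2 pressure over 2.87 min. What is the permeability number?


Formula: Permeability Number P = (V * H) / (p * A * t)
Numerator: V * H = 968 * 13.3 = 12874.4
Denominator: p * A * t = 8.7 * 24.3 * 2.87 = 606.7467
P = 12874.4 / 606.7467 = 21.2187

21.2187


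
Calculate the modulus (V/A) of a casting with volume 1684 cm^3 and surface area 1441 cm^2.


Formula: Casting Modulus M = V / A
M = 1684 cm^3 / 1441 cm^2 = 1.1686 cm


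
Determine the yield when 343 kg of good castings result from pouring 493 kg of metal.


Formula: Casting Yield = (W_good / W_total) * 100
Yield = (343 kg / 493 kg) * 100 = 69.5740%

Answer: 69.5740%


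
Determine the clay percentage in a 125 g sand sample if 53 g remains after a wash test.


Formula: Clay% = (W_total - W_washed) / W_total * 100
Clay mass = 125 - 53 = 72 g
Clay% = 72 / 125 * 100 = 57.6000%

Answer: 57.6000%


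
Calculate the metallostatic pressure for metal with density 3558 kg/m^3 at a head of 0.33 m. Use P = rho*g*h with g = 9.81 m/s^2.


Formula: P = rho * g * h
rho * g = 3558 * 9.81 = 34903.98 N/m^3
P = 34903.98 * 0.33 = 11518.3134 Pa

Final answer: 11518.3134 Pa


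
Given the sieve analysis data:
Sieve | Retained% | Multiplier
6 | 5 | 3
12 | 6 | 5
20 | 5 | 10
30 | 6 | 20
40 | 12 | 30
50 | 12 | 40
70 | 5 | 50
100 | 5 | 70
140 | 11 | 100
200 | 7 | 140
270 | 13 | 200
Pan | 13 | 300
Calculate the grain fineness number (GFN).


Formula: GFN = sum(pct * multiplier) / sum(pct)
sum(pct * multiplier) = 10235
sum(pct) = 100
GFN = 10235 / 100 = 102.35

Answer: 102.35


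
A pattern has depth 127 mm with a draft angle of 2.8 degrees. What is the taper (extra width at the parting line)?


Formula: taper = depth * tan(draft_angle)
tan(2.8 deg) = 0.0489082
taper = 127 mm * 0.0489082 = 6.2113 mm

Answer: 6.2113 mm


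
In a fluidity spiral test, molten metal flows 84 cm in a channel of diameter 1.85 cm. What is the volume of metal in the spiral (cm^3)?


Formula: V = pi * (d/2)^2 * L  (cylinder volume)
Radius = 1.85/2 = 0.925 cm
V = pi * 0.925^2 * 84 = 225.7941 cm^3

Final answer: 225.7941 cm^3


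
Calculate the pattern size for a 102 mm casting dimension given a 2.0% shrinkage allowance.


Formula: L_pattern = L_casting * (1 + shrinkage_rate/100)
Shrinkage factor = 1 + 2.0/100 = 1.02
L_pattern = 102 mm * 1.02 = 104.0400 mm

Final answer: 104.0400 mm


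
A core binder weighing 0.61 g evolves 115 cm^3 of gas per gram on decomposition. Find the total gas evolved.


Formula: V_gas = W_binder * gas_evolution_rate
V = 0.61 g * 115 cm^3/g = 70.1500 cm^3

70.1500 cm^3


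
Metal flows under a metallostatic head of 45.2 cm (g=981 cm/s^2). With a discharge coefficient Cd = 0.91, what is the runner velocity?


Formula: v = Cd * sqrt(2 * g * h)  (Torricelli with discharge coefficient)
2*g*h = 2 * 981 * 45.2 = 88682.4 cm^2/s^2
sqrt(88682.4) = 297.79590 cm/s
v = 0.91 * 297.79590 = 270.9943 cm/s


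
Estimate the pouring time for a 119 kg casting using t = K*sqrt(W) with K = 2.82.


Formula: t = K * sqrt(W)
sqrt(W) = sqrt(119) = 10.90871
t = 2.82 * 10.90871 = 30.7626 s

Answer: 30.7626 s


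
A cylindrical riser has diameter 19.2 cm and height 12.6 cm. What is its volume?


Formula: V = pi * (D/2)^2 * H  (cylinder volume)
Radius = D/2 = 19.2/2 = 9.6 cm
V = pi * 9.6^2 * 12.6 = 3648.0677 cm^3

3648.0677 cm^3


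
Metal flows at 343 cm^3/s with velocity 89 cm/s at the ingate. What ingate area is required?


Formula: A_ingate = Q / v  (continuity equation)
A = 343 cm^3/s / 89 cm/s = 3.8539 cm^2

Answer: 3.8539 cm^2


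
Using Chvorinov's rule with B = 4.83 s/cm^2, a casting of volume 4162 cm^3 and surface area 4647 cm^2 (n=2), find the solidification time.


Formula: t_s = B * (V/A)^n  (Chvorinov's rule, n=2)
Modulus M = V/A = 4162/4647 = 0.895632 cm
M^2 = 0.895632^2 = 0.802157 cm^2
t_s = 4.83 * 0.802157 = 3.8744 s


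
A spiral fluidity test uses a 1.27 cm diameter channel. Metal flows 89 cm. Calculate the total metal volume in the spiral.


Formula: V = pi * (d/2)^2 * L  (cylinder volume)
Radius = 1.27/2 = 0.635 cm
V = pi * 0.635^2 * 89 = 112.7424 cm^3


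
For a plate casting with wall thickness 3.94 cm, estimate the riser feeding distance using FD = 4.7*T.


Formula: FD = 4.7 * T  (riser feeding-distance rule)
FD = 4.7 * 3.94 cm = 18.5180 cm


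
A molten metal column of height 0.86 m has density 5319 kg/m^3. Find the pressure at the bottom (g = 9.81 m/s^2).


Formula: P = rho * g * h
rho * g = 5319 * 9.81 = 52179.39 N/m^3
P = 52179.39 * 0.86 = 44874.2754 Pa


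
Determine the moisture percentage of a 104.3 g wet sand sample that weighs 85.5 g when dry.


Formula: MC = (W_wet - W_dry) / W_wet * 100
Water mass = 104.3 - 85.5 = 18.8 g
MC = 18.8 / 104.3 * 100 = 18.0249%

Final answer: 18.0249%


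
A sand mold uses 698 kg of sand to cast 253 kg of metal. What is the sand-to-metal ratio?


Formula: Sand-to-Metal Ratio = W_sand / W_metal
Ratio = 698 kg / 253 kg = 2.7589

2.7589


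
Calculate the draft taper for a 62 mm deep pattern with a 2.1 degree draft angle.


Formula: taper = depth * tan(draft_angle)
tan(2.1 deg) = 0.0366683
taper = 62 mm * 0.0366683 = 2.2734 mm

Answer: 2.2734 mm


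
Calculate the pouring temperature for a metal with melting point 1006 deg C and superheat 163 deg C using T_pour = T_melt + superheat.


Formula: T_pour = T_melt + Superheat
T_pour = 1006 + 163 = 1169 deg C


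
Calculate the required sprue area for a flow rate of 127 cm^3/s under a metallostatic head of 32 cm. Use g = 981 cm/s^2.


Formula: v = sqrt(2*g*h), A = Q/v
Velocity: v = sqrt(2 * 981 * 32) = sqrt(62784) = 250.5674 cm/s
Sprue area: A = Q / v = 127 / 250.5674 = 0.5068 cm^2

Answer: 0.5068 cm^2


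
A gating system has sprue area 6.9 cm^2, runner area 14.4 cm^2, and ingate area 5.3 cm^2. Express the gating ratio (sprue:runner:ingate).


Sprue:Runner:Ingate = 1 : 14.4/6.9 : 5.3/6.9 = 1:2.09:0.77

Final answer: 1:2.09:0.77


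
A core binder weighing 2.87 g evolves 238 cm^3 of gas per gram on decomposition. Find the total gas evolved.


Formula: V_gas = W_binder * gas_evolution_rate
V = 2.87 g * 238 cm^3/g = 683.0600 cm^3

Final answer: 683.0600 cm^3


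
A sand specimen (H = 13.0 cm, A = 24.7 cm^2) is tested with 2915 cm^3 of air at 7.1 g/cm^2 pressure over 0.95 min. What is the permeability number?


Formula: Permeability Number P = (V * H) / (p * A * t)
Numerator: V * H = 2915 * 13.0 = 37895.0
Denominator: p * A * t = 7.1 * 24.7 * 0.95 = 166.6015
P = 37895.0 / 166.6015 = 227.4589

Final answer: 227.4589


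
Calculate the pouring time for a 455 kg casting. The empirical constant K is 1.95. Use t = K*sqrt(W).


Formula: t = K * sqrt(W)
sqrt(W) = sqrt(455) = 21.33073
t = 1.95 * 21.33073 = 41.5949 s

41.5949 s


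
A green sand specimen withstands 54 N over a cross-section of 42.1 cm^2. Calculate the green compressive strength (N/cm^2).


Formula: Compressive Strength = Force / Area
Strength = 54 N / 42.1 cm^2 = 1.2827 N/cm^2

1.2827 N/cm^2


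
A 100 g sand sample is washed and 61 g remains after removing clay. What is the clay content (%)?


Formula: Clay% = (W_total - W_washed) / W_total * 100
Clay mass = 100 - 61 = 39 g
Clay% = 39 / 100 * 100 = 39.0000%


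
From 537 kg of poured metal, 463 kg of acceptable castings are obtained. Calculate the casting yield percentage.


Formula: Casting Yield = (W_good / W_total) * 100
Yield = (463 kg / 537 kg) * 100 = 86.2197%


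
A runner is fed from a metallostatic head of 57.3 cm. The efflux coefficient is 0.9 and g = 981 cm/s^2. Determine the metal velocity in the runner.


Formula: v = Cd * sqrt(2 * g * h)  (Torricelli with discharge coefficient)
2*g*h = 2 * 981 * 57.3 = 112422.6 cm^2/s^2
sqrt(112422.6) = 335.29480 cm/s
v = 0.9 * 335.29480 = 301.7653 cm/s


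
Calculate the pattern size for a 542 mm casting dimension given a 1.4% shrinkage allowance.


Formula: L_pattern = L_casting * (1 + shrinkage_rate/100)
Shrinkage factor = 1 + 1.4/100 = 1.014
L_pattern = 542 mm * 1.014 = 549.5880 mm

Answer: 549.5880 mm


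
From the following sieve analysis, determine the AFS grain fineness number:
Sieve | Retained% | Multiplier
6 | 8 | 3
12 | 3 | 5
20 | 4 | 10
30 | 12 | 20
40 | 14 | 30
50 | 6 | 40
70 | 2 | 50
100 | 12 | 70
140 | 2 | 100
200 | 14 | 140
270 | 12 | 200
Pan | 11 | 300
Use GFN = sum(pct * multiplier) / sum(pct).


Formula: GFN = sum(pct * multiplier) / sum(pct)
sum(pct * multiplier) = 9779
sum(pct) = 100
GFN = 9779 / 100 = 97.79

97.79


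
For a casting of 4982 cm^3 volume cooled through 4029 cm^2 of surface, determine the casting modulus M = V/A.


Formula: Casting Modulus M = V / A
M = 4982 cm^3 / 4029 cm^2 = 1.2365 cm

Answer: 1.2365 cm


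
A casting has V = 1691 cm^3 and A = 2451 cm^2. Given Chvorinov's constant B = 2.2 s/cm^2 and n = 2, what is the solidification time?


Formula: t_s = B * (V/A)^n  (Chvorinov's rule, n=2)
Modulus M = V/A = 1691/2451 = 0.689922 cm
M^2 = 0.689922^2 = 0.475992 cm^2
t_s = 2.2 * 0.475992 = 1.0472 s


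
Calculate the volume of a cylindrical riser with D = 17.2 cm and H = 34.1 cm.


Formula: V = pi * (D/2)^2 * H  (cylinder volume)
Radius = D/2 = 17.2/2 = 8.6 cm
V = pi * 8.6^2 * 34.1 = 7923.2098 cm^3

Final answer: 7923.2098 cm^3


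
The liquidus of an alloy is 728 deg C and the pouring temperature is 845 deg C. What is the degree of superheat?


Formula: Superheat = T_pour - T_melt
Superheat = 845 - 728 = 117 deg C


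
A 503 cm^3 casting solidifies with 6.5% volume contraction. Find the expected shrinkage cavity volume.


Formula: V_shrink = V_casting * shrinkage_pct / 100
V_shrink = 503 cm^3 * 6.5 / 100 = 32.6950 cm^3


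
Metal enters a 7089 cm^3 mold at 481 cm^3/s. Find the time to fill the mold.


Formula: t_fill = V_mold / Q_flow
t = 7089 cm^3 / 481 cm^3/s = 14.7380 s


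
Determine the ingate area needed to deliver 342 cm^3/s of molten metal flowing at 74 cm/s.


Formula: A_ingate = Q / v  (continuity equation)
A = 342 cm^3/s / 74 cm/s = 4.6216 cm^2

4.6216 cm^2


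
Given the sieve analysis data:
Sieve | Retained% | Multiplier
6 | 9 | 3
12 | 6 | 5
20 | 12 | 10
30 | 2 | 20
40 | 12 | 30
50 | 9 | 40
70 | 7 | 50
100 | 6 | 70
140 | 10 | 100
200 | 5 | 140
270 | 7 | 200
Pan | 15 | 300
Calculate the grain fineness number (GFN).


Formula: GFN = sum(pct * multiplier) / sum(pct)
sum(pct * multiplier) = 9307
sum(pct) = 100
GFN = 9307 / 100 = 93.07

93.07


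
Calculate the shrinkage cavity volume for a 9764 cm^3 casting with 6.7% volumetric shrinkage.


Formula: V_shrink = V_casting * shrinkage_pct / 100
V_shrink = 9764 cm^3 * 6.7 / 100 = 654.1880 cm^3

Final answer: 654.1880 cm^3


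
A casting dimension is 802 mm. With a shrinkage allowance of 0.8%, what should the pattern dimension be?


Formula: L_pattern = L_casting * (1 + shrinkage_rate/100)
Shrinkage factor = 1 + 0.8/100 = 1.008
L_pattern = 802 mm * 1.008 = 808.4160 mm

Answer: 808.4160 mm


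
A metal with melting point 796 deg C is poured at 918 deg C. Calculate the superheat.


Formula: Superheat = T_pour - T_melt
Superheat = 918 - 796 = 122 deg C

Final answer: 122 deg C


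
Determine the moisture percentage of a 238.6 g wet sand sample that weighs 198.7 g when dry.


Formula: MC = (W_wet - W_dry) / W_wet * 100
Water mass = 238.6 - 198.7 = 39.9 g
MC = 39.9 / 238.6 * 100 = 16.7225%

Answer: 16.7225%


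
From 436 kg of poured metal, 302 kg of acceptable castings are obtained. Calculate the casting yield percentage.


Formula: Casting Yield = (W_good / W_total) * 100
Yield = (302 kg / 436 kg) * 100 = 69.2661%

Final answer: 69.2661%


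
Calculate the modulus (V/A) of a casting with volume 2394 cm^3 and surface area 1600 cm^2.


Formula: Casting Modulus M = V / A
M = 2394 cm^3 / 1600 cm^2 = 1.4963 cm

Answer: 1.4963 cm


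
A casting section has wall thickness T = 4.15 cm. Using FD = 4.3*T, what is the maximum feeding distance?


Formula: FD = 4.3 * T  (riser feeding-distance rule)
FD = 4.3 * 4.15 cm = 17.8450 cm


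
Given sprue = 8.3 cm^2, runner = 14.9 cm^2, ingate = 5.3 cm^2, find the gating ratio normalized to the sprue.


Sprue:Runner:Ingate = 1 : 14.9/8.3 : 5.3/8.3 = 1:1.80:0.64

Final answer: 1:1.80:0.64


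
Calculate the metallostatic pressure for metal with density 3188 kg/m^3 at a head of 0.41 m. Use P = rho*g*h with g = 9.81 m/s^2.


Formula: P = rho * g * h
rho * g = 3188 * 9.81 = 31274.28 N/m^3
P = 31274.28 * 0.41 = 12822.4548 Pa


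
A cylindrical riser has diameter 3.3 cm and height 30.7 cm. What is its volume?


Formula: V = pi * (D/2)^2 * H  (cylinder volume)
Radius = D/2 = 3.3/2 = 1.65 cm
V = pi * 1.65^2 * 30.7 = 262.5767 cm^3

Final answer: 262.5767 cm^3


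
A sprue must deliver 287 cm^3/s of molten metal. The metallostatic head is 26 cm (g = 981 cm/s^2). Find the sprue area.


Formula: v = sqrt(2*g*h), A = Q/v
Velocity: v = sqrt(2 * 981 * 26) = sqrt(51012) = 225.8584 cm/s
Sprue area: A = Q / v = 287 / 225.8584 = 1.2707 cm^2

Answer: 1.2707 cm^2


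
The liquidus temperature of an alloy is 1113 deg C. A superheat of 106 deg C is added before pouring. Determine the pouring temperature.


Formula: T_pour = T_melt + Superheat
T_pour = 1113 + 106 = 1219 deg C

Answer: 1219 deg C


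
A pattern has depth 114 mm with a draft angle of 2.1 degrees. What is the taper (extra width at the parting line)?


Formula: taper = depth * tan(draft_angle)
tan(2.1 deg) = 0.0366683
taper = 114 mm * 0.0366683 = 4.1802 mm

Final answer: 4.1802 mm


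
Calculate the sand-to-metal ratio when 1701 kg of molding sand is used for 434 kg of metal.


Formula: Sand-to-Metal Ratio = W_sand / W_metal
Ratio = 1701 kg / 434 kg = 3.9194


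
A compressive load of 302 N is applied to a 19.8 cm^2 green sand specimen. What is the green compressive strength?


Formula: Compressive Strength = Force / Area
Strength = 302 N / 19.8 cm^2 = 15.2525 N/cm^2


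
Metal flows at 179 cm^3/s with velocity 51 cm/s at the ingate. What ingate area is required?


Formula: A_ingate = Q / v  (continuity equation)
A = 179 cm^3/s / 51 cm/s = 3.5098 cm^2


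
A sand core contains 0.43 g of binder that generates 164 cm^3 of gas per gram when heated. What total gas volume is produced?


Formula: V_gas = W_binder * gas_evolution_rate
V = 0.43 g * 164 cm^3/g = 70.5200 cm^3


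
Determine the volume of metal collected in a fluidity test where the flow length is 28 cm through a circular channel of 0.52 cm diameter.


Formula: V = pi * (d/2)^2 * L  (cylinder volume)
Radius = 0.52/2 = 0.26 cm
V = pi * 0.26^2 * 28 = 5.9464 cm^3


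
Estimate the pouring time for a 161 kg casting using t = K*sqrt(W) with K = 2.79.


Formula: t = K * sqrt(W)
sqrt(W) = sqrt(161) = 12.68858
t = 2.79 * 12.68858 = 35.4011 s

Final answer: 35.4011 s


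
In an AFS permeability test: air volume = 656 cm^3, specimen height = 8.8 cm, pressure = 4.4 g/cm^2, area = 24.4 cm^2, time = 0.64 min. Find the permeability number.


Formula: Permeability Number P = (V * H) / (p * A * t)
Numerator: V * H = 656 * 8.8 = 5772.8
Denominator: p * A * t = 4.4 * 24.4 * 0.64 = 68.7104
P = 5772.8 / 68.7104 = 84.0164

Answer: 84.0164


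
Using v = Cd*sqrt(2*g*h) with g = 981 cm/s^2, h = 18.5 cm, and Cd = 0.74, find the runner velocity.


Formula: v = Cd * sqrt(2 * g * h)  (Torricelli with discharge coefficient)
2*g*h = 2 * 981 * 18.5 = 36297.0 cm^2/s^2
sqrt(36297.0) = 190.51772 cm/s
v = 0.74 * 190.51772 = 140.9831 cm/s

Answer: 140.9831 cm/s


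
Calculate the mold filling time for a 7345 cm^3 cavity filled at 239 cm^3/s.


Formula: t_fill = V_mold / Q_flow
t = 7345 cm^3 / 239 cm^3/s = 30.7322 s


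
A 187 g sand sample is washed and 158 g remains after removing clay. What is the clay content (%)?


Formula: Clay% = (W_total - W_washed) / W_total * 100
Clay mass = 187 - 158 = 29 g
Clay% = 29 / 187 * 100 = 15.5080%

Answer: 15.5080%


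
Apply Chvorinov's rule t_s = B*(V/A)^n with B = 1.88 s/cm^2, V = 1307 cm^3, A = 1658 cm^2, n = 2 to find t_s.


Formula: t_s = B * (V/A)^n  (Chvorinov's rule, n=2)
Modulus M = V/A = 1307/1658 = 0.788299 cm
M^2 = 0.788299^2 = 0.621415 cm^2
t_s = 1.88 * 0.621415 = 1.1683 s

Answer: 1.1683 s


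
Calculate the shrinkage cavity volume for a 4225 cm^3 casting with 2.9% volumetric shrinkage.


Formula: V_shrink = V_casting * shrinkage_pct / 100
V_shrink = 4225 cm^3 * 2.9 / 100 = 122.5250 cm^3

122.5250 cm^3


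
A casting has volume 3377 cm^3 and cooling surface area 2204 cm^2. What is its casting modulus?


Formula: Casting Modulus M = V / A
M = 3377 cm^3 / 2204 cm^2 = 1.5322 cm

Answer: 1.5322 cm


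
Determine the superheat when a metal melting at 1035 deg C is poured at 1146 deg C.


Formula: Superheat = T_pour - T_melt
Superheat = 1146 - 1035 = 111 deg C

111 deg C


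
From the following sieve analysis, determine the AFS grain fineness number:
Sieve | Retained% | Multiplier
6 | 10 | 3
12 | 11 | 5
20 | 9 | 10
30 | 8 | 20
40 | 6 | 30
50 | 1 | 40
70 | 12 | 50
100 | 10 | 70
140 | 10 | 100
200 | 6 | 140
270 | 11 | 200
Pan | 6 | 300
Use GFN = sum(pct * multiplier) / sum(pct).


Formula: GFN = sum(pct * multiplier) / sum(pct)
sum(pct * multiplier) = 7695
sum(pct) = 100
GFN = 7695 / 100 = 76.95

76.95


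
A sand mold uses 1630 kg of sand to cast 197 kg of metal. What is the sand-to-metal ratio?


Formula: Sand-to-Metal Ratio = W_sand / W_metal
Ratio = 1630 kg / 197 kg = 8.2741

8.2741


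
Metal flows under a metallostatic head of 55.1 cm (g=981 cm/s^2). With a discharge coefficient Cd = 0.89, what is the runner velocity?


Formula: v = Cd * sqrt(2 * g * h)  (Torricelli with discharge coefficient)
2*g*h = 2 * 981 * 55.1 = 108106.2 cm^2/s^2
sqrt(108106.2) = 328.79507 cm/s
v = 0.89 * 328.79507 = 292.6276 cm/s

292.6276 cm/s


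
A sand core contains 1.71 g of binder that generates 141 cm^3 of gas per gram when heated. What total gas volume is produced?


Formula: V_gas = W_binder * gas_evolution_rate
V = 1.71 g * 141 cm^3/g = 241.1100 cm^3


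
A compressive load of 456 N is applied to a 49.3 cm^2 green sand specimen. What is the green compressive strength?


Formula: Compressive Strength = Force / Area
Strength = 456 N / 49.3 cm^2 = 9.2495 N/cm^2

Answer: 9.2495 N/cm^2


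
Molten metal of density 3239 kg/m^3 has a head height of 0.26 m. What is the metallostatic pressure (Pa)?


Formula: P = rho * g * h
rho * g = 3239 * 9.81 = 31774.59 N/m^3
P = 31774.59 * 0.26 = 8261.3934 Pa

Answer: 8261.3934 Pa


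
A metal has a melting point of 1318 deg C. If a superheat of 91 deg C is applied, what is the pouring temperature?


Formula: T_pour = T_melt + Superheat
T_pour = 1318 + 91 = 1409 deg C

Final answer: 1409 deg C


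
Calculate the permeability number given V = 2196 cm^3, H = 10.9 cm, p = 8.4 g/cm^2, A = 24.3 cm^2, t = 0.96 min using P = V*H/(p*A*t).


Formula: Permeability Number P = (V * H) / (p * A * t)
Numerator: V * H = 2196 * 10.9 = 23936.4
Denominator: p * A * t = 8.4 * 24.3 * 0.96 = 195.9552
P = 23936.4 / 195.9552 = 122.1524

Final answer: 122.1524


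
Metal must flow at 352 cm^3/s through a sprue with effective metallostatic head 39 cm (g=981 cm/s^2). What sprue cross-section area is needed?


Formula: v = sqrt(2*g*h), A = Q/v
Velocity: v = sqrt(2 * 981 * 39) = sqrt(76518) = 276.6189 cm/s
Sprue area: A = Q / v = 352 / 276.6189 = 1.2725 cm^2

Answer: 1.2725 cm^2


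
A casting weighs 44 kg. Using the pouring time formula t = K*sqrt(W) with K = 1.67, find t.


Formula: t = K * sqrt(W)
sqrt(W) = sqrt(44) = 6.63325
t = 1.67 * 6.63325 = 11.0775 s

Answer: 11.0775 s


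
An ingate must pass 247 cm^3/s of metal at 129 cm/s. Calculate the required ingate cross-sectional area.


Formula: A_ingate = Q / v  (continuity equation)
A = 247 cm^3/s / 129 cm/s = 1.9147 cm^2

1.9147 cm^2


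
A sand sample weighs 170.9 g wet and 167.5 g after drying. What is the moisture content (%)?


Formula: MC = (W_wet - W_dry) / W_wet * 100
Water mass = 170.9 - 167.5 = 3.4 g
MC = 3.4 / 170.9 * 100 = 1.9895%

Answer: 1.9895%


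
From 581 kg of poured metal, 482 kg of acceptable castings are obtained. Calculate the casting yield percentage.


Formula: Casting Yield = (W_good / W_total) * 100
Yield = (482 kg / 581 kg) * 100 = 82.9604%

82.9604%


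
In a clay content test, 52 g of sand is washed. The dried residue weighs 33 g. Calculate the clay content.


Formula: Clay% = (W_total - W_washed) / W_total * 100
Clay mass = 52 - 33 = 19 g
Clay% = 19 / 52 * 100 = 36.5385%

Answer: 36.5385%


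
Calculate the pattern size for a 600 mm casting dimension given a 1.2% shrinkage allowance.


Formula: L_pattern = L_casting * (1 + shrinkage_rate/100)
Shrinkage factor = 1 + 1.2/100 = 1.012
L_pattern = 600 mm * 1.012 = 607.2000 mm


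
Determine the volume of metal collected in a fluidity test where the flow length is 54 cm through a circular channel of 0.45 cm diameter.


Formula: V = pi * (d/2)^2 * L  (cylinder volume)
Radius = 0.45/2 = 0.225 cm
V = pi * 0.225^2 * 54 = 8.5883 cm^3

8.5883 cm^3


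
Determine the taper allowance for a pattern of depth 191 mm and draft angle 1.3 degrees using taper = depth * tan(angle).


Formula: taper = depth * tan(draft_angle)
tan(1.3 deg) = 0.0226932
taper = 191 mm * 0.0226932 = 4.3344 mm


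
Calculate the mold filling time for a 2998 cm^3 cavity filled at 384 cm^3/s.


Formula: t_fill = V_mold / Q_flow
t = 2998 cm^3 / 384 cm^3/s = 7.8073 s

Answer: 7.8073 s
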